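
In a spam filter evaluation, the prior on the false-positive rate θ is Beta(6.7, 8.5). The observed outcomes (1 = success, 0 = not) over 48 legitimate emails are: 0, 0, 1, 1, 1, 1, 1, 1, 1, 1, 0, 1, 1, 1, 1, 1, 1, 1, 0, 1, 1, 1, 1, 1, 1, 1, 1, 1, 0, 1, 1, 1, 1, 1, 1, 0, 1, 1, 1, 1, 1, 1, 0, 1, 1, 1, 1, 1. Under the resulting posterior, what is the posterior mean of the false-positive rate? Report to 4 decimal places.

0.7547

The Beta prior is conjugate to a Binomial/Bernoulli likelihood; the update adds successes to α and failures to β.
Posterior: Beta(α+k, β+n−k) = Beta(6.7+41, 8.5+7) = Beta(47.7, 15.5).
Posterior mean = α/(α+β) = 47.7/63.2 = 0.7547.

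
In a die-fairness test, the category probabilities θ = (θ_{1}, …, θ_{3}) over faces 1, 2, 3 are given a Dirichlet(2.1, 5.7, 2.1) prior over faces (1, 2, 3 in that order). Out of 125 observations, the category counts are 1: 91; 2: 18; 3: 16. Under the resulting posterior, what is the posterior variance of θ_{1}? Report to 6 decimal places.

The Dirichlet prior is conjugate to the Multinomial likelihood: each posterior αⱼ = prior αⱼ + observed count nⱼ.
Posterior concentration: (93.1, 23.7, 18.1), total = 134.9.
Var[θ_j] = α_j(Σα−α_j)/((Σα)²(Σα+1)) = 93.1·41.8/(134.9²·135.9) = 0.001574.

0.001574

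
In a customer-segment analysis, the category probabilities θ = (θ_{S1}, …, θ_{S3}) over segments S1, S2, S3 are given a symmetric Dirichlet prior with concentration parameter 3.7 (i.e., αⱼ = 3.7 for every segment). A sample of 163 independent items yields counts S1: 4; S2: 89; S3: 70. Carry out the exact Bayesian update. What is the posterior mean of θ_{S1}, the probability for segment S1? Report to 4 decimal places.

0.0442

The Dirichlet prior is conjugate to the Multinomial likelihood: each posterior αⱼ = prior αⱼ + observed count nⱼ.
Posterior concentration: (7.7, 92.7, 73.7), total = 174.1.
E[θ_{S1}|data] = α_{S1}/Σα = 7.7/174.1 = 0.0442.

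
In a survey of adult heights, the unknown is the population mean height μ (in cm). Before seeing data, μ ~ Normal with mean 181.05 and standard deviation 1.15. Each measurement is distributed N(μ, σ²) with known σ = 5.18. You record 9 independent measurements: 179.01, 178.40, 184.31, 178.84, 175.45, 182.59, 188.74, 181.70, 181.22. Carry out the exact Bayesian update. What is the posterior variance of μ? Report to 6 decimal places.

0.916121

For Normal data with known variance σ², a Normal(μ₀, σ₀²) prior on μ is conjugate. Posterior precision = 1/σ₀² + n/σ²; posterior mean is the precision-weighted average of μ₀ and x̄.
σ₀² = 1.15² = 1.3225, σ² = 5.18² = 26.8324; σ² + n·σ₀² = 26.8324 + 9·1.3225 = 38.7349.
Posterior precision = 1/σ₀² + n/σ² = 1/1.3225 + 9/26.8324 = (σ² + n·σ₀²)/(σ₀²σ²) = 38.7349/(1.3225·26.8324); posterior variance σₙ² = σ₀²σ²/(σ² + n·σ₀²) = 1.3225·26.8324/38.7349 = 0.916121.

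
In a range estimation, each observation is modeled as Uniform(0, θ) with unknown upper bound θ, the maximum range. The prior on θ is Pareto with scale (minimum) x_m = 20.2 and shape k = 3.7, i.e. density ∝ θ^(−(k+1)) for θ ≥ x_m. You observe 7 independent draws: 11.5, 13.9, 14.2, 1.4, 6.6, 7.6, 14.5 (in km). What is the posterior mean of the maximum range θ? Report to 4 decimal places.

22.2825

A Pareto(scale x_m, shape k) prior on the upper bound θ of Uniform(0, θ) is conjugate: posterior is Pareto(max(x_m, max xᵢ), k + n).
Sample maximum = 14.5; prior scale x_m = 20.2 → posterior scale = max = 20.2.
Posterior shape = 3.7 + 7 = 10.7.
E[θ|data] = k·x_m/(k−1) = 10.7·20.2/9.7 = 22.2825.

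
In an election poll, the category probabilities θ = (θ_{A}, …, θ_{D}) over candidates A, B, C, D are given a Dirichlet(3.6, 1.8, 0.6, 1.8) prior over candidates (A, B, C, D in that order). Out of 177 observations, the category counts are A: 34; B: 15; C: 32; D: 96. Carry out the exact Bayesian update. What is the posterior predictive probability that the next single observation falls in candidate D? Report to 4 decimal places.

0.5292

The Dirichlet prior is conjugate to the Multinomial likelihood: each posterior αⱼ = prior αⱼ + observed count nⱼ.
Posterior concentration: (37.6, 16.8, 32.6, 97.8), total = 184.8.
P(next = D | data) = α_{D}/Σα = 0.5292.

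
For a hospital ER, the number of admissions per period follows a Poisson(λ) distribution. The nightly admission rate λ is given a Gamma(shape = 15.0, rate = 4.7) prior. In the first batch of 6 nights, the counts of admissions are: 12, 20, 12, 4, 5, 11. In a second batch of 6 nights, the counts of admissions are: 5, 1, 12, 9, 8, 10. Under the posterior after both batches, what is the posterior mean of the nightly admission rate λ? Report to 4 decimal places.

7.4251

With a Gamma(shape α, rate β) prior, the Poisson likelihood is conjugate: the posterior is Gamma(α + ΣXᵢ, β + n).
Batch 1: sum of counts S = 64 over n = 6 nights.
After batch 1: Gamma(α+S, β+n) = Gamma(15.0+64, 4.7+6) = Gamma(79.0, 10.7).
Batch 2: sum of counts S = 45 over n = 6 nights.
After batch 2: Gamma(α+S, β+n) = Gamma(79.0+45, 10.7+6) = Gamma(124.0, 16.7).
Posterior mean = α/β = 124.0/16.7 = 7.4251.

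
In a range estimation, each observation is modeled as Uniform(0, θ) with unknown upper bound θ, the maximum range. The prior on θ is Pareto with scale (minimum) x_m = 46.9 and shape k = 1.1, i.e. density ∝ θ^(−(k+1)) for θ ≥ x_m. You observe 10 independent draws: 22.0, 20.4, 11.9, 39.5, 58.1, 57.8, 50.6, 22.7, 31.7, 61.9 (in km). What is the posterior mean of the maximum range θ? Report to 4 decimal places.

A Pareto(scale x_m, shape k) prior on the upper bound θ of Uniform(0, θ) is conjugate: posterior is Pareto(max(x_m, max xᵢ), k + n).
Sample maximum = 61.9; prior scale x_m = 46.9 → posterior scale = max = 61.9.
Posterior shape = 1.1 + 10 = 11.1.
E[θ|data] = k·x_m/(k−1) = 11.1·61.9/10.1 = 68.0287.

68.0287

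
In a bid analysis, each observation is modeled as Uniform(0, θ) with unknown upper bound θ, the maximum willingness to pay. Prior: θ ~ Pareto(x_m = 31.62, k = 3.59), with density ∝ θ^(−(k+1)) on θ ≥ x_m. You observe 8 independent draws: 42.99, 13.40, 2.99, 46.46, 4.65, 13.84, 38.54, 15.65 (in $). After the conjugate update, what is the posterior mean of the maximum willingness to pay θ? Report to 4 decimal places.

A Pareto(scale x_m, shape k) prior on the upper bound θ of Uniform(0, θ) is conjugate: posterior is Pareto(max(x_m, max xᵢ), k + n).
Sample maximum = 46.46; prior scale x_m = 31.62 → posterior scale = max = 46.46.
Posterior shape = 3.59 + 8 = 11.59.
E[θ|data] = k·x_m/(k−1) = 11.59·46.46/10.59 = 50.8472.

50.8472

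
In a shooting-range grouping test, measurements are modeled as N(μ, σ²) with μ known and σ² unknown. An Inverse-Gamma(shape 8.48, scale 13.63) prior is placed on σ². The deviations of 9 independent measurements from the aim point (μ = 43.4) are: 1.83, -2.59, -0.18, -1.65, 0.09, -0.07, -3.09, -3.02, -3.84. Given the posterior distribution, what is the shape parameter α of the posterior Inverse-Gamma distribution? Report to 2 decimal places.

With known mean μ and an Inverse-Gamma(α, β) prior on σ², the Normal likelihood is conjugate: posterior is Inv-Gamma(α + n/2, β + Σ(xᵢ−μ)²/2).
Σ(xᵢ−μ)² = (1.83)² + (-2.59)² + (-0.18)² + (-1.65)² + (0.09)² + (-0.07)² + (-3.09)² + (-3.02)² + (-3.84)² = 46.2390.
Posterior: Inv-Gamma(8.48 + 9/2, 13.63 + 46.2390/2) = Inv-Gamma(12.98, 36.74950).
Posterior α = 12.98.

12.98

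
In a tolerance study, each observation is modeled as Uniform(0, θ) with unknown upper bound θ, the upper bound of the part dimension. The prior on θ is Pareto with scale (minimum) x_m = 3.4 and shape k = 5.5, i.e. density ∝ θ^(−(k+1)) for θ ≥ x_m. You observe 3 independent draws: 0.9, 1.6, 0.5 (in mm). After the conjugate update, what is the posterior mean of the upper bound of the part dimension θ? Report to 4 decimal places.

3.8533

A Pareto(scale x_m, shape k) prior on the upper bound θ of Uniform(0, θ) is conjugate: posterior is Pareto(max(x_m, max xᵢ), k + n).
Sample maximum = 1.6; prior scale x_m = 3.4 → posterior scale = max = 3.4.
Posterior shape = 5.5 + 3 = 8.5.
E[θ|data] = k·x_m/(k−1) = 8.5·3.4/7.5 = 3.8533.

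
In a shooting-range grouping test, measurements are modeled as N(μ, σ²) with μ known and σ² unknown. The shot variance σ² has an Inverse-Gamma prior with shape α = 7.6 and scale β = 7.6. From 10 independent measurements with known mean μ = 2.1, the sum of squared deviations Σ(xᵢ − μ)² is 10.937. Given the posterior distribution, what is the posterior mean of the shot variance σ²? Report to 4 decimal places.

With known mean μ and an Inverse-Gamma(α, β) prior on σ², the Normal likelihood is conjugate: posterior is Inv-Gamma(α + n/2, β + Σ(xᵢ−μ)²/2).
Posterior: Inv-Gamma(7.6 + 10/2, 7.6 + 10.937/2) = Inv-Gamma(12.60, 13.0685).
E[σ²|data] = β/(α−1) = 13.0685/11.60 = 1.1266.

1.1266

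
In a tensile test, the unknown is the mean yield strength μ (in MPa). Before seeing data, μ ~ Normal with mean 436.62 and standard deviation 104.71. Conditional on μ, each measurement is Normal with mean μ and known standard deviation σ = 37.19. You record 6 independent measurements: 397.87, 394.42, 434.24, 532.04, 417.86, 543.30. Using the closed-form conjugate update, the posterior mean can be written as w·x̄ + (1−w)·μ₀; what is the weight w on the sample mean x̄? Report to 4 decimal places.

For Normal data with known variance σ², a Normal(μ₀, σ₀²) prior on μ is conjugate. Posterior precision = 1/σ₀² + n/σ²; posterior mean is the precision-weighted average of μ₀ and x̄.
σ₀² = 104.71² = 10964.1841, σ² = 37.19² = 1383.0961. Prior precision 1/σ₀² = 1/10964.1841; data precision n/σ² = 6/1383.0961.
w = (n/σ²)/(1/σ₀² + n/σ²) = n·σ₀²/(σ² + n·σ₀²) = 6·10964.1841/(1383.0961 + 6·10964.1841) = 65785.1046/67168.2007 = 0.9794.

0.9794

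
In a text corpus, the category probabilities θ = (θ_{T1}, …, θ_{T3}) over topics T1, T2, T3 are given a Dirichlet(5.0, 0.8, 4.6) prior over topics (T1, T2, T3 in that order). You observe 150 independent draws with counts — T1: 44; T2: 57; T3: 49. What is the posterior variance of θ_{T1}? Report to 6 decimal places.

0.001315

The Dirichlet prior is conjugate to the Multinomial likelihood: each posterior αⱼ = prior αⱼ + observed count nⱼ.
Posterior concentration: (49.0, 57.8, 53.6), total = 160.4.
Var[θ_j] = α_j(Σα−α_j)/((Σα)²(Σα+1)) = 49.0·111.4/(160.4²·161.4) = 0.001315.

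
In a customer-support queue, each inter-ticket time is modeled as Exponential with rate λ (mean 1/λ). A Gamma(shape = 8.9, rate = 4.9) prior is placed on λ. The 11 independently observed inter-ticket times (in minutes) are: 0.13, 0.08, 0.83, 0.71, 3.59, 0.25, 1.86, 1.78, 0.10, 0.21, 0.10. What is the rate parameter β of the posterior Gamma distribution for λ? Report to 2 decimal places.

With a Gamma(shape α, rate β) prior on the exponential rate λ, the posterior after n observations with total T = Σxᵢ is Gamma(α+n, β+T).
Sum of observations T = 9.64 minutes; n = 11.
Posterior: Gamma(8.9+11, 4.9+9.64) = Gamma(19.9, 14.54).
Posterior β = 14.54.

14.54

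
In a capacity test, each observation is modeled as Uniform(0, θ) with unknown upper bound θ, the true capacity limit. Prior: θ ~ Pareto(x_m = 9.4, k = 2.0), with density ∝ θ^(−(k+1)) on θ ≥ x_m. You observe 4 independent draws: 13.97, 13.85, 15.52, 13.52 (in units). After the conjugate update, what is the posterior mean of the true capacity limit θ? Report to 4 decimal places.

A Pareto(scale x_m, shape k) prior on the upper bound θ of Uniform(0, θ) is conjugate: posterior is Pareto(max(x_m, max xᵢ), k + n).
Sample maximum = 15.52; prior scale x_m = 9.4 → posterior scale = max = 15.52.
Posterior shape = 2.0 + 4 = 6.0.
E[θ|data] = k·x_m/(k−1) = 6.0·15.52/5.0 = 18.6240.

18.6240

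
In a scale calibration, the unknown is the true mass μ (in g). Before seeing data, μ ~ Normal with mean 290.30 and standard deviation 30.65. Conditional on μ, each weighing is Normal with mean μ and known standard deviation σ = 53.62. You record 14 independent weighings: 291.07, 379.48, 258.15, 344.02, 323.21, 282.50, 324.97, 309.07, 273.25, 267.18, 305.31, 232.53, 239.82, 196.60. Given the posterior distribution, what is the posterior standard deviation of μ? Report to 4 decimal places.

12.9817

For Normal data with known variance σ², a Normal(μ₀, σ₀²) prior on μ is conjugate. Posterior precision = 1/σ₀² + n/σ²; posterior mean is the precision-weighted average of μ₀ and x̄.
σ₀² = 30.65² = 939.4225, σ² = 53.62² = 2875.1044; σ² + n·σ₀² = 2875.1044 + 14·939.4225 = 16027.0194.
Posterior precision = 1/σ₀² + n/σ² = 1/939.4225 + 14/2875.1044 = (σ² + n·σ₀²)/(σ₀²σ²) = 16027.0194/(939.4225·2875.1044); posterior variance σₙ² = σ₀²σ²/(σ² + n·σ₀²) = 939.4225·2875.1044/16027.0194 = 168.524022.
Posterior SD = √σₙ² = √(939.4225·2875.1044/16027.0194) = 12.9817.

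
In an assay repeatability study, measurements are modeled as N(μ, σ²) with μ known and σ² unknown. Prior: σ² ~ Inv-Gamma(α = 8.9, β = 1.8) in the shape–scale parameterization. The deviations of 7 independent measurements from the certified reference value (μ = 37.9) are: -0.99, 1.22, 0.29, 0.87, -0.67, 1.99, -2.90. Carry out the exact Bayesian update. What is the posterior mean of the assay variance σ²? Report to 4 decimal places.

0.8653

With known mean μ and an Inverse-Gamma(α, β) prior on σ², the Normal likelihood is conjugate: posterior is Inv-Gamma(α + n/2, β + Σ(xᵢ−μ)²/2).
Σ(xᵢ−μ)² = (-0.99)² + (1.22)² + (0.29)² + (0.87)² + (-0.67)² + (1.99)² + (-2.90)² = 16.1285.
Posterior: Inv-Gamma(8.9 + 7/2, 1.8 + 16.1285/2) = Inv-Gamma(12.40, 9.86425).
E[σ²|data] = β/(α−1) = 9.86425/11.40 = 0.8653.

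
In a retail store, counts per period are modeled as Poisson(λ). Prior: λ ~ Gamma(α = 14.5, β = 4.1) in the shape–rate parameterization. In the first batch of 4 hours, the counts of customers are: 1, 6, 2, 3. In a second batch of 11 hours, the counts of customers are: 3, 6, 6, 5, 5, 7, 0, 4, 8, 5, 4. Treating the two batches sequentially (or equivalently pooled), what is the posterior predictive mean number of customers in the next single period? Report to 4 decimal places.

With a Gamma(shape α, rate β) prior, the Poisson likelihood is conjugate: the posterior is Gamma(α + ΣXᵢ, β + n).
Batch 1: sum of counts S = 12 over n = 4 hours.
After batch 1: Gamma(α+S, β+n) = Gamma(14.5+12, 4.1+4) = Gamma(26.5, 8.1).
Batch 2: sum of counts S = 53 over n = 11 hours.
After batch 2: Gamma(α+S, β+n) = Gamma(26.5+53, 8.1+11) = Gamma(79.5, 19.1).
The predictive distribution for one future period is NegBinom with mean α/β = 4.1623.

4.1623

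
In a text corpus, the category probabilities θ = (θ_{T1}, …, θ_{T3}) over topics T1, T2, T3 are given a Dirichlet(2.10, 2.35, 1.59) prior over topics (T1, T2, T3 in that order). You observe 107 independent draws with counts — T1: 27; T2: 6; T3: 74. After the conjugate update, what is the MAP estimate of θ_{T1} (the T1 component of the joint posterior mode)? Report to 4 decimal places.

0.2554

The Dirichlet prior is conjugate to the Multinomial likelihood: each posterior αⱼ = prior αⱼ + observed count nⱼ.
Posterior concentration: (29.10, 8.35, 75.59), total = 113.04.
Joint mode component: (α_{T1}−1)/(Σα−K) = 28.10/110.04 = 0.2554.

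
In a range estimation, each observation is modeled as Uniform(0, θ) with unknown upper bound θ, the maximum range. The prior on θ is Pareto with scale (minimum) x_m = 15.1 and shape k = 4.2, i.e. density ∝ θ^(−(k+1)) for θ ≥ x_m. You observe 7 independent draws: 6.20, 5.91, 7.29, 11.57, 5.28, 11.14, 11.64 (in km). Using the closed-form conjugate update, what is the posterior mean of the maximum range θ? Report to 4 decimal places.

16.5804

A Pareto(scale x_m, shape k) prior on the upper bound θ of Uniform(0, θ) is conjugate: posterior is Pareto(max(x_m, max xᵢ), k + n).
Sample maximum = 11.64; prior scale x_m = 15.1 → posterior scale = max = 15.10.
Posterior shape = 4.2 + 7 = 11.2.
E[θ|data] = k·x_m/(k−1) = 11.2·15.10/10.2 = 16.5804.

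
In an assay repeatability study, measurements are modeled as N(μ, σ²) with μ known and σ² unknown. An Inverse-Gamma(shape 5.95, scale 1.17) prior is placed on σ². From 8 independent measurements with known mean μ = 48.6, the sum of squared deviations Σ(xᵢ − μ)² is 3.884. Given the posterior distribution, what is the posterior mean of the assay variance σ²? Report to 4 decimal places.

0.3477

With known mean μ and an Inverse-Gamma(α, β) prior on σ², the Normal likelihood is conjugate: posterior is Inv-Gamma(α + n/2, β + Σ(xᵢ−μ)²/2).
Posterior: Inv-Gamma(5.95 + 8/2, 1.17 + 3.884/2) = Inv-Gamma(9.95, 3.1120).
E[σ²|data] = β/(α−1) = 3.1120/8.95 = 0.3477.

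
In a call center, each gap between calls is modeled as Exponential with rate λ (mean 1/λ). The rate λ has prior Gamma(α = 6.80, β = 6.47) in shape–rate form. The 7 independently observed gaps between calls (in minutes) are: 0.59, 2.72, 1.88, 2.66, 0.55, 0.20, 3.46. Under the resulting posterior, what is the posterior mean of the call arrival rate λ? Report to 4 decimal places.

0.7447

With a Gamma(shape α, rate β) prior on the exponential rate λ, the posterior after n observations with total T = Σxᵢ is Gamma(α+n, β+T).
Sum of observations T = 12.06 minutes; n = 7.
Posterior: Gamma(6.80+7, 6.47+12.06) = Gamma(13.80, 18.53).
Posterior mean of λ = α/β = 13.80/18.53 = 0.7447.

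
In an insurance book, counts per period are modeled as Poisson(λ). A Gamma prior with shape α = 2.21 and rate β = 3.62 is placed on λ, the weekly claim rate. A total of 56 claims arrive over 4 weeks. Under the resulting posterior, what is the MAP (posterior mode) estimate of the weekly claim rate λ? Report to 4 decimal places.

With a Gamma(shape α, rate β) prior, the Poisson likelihood is conjugate: the posterior is Gamma(α + ΣXᵢ, β + n).
Posterior: Gamma(α+S, β+n) = Gamma(2.21+56, 3.62+4) = Gamma(58.21, 7.62).
Mode of Gamma(α,β) for α≥1 is (α−1)/β = 57.21/7.62 = 7.5079.

7.5079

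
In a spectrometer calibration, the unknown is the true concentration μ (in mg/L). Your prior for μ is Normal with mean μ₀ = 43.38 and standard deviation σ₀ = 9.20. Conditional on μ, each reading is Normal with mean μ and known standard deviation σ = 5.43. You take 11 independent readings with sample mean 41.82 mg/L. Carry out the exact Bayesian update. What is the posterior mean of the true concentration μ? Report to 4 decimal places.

For Normal data with known variance σ², a Normal(μ₀, σ₀²) prior on μ is conjugate. Posterior precision = 1/σ₀² + n/σ²; posterior mean is the precision-weighted average of μ₀ and x̄.
n·x̄ = 11·41.82 = 460.02.
σ₀² = 9.20² = 84.64, σ² = 5.43² = 29.4849; σ² + n·σ₀² = 29.4849 + 11·84.64 = 960.5249.
Posterior mean = (μ₀/σ₀² + n·x̄/σ²)/(1/σ₀² + n/σ²) = (σ²·μ₀ + σ₀²·n·x̄)/(σ² + n·σ₀²) = (29.4849·43.38 + 84.64·460.02)/960.5249 = 40215.147762/960.5249 = 41.8679.

41.8679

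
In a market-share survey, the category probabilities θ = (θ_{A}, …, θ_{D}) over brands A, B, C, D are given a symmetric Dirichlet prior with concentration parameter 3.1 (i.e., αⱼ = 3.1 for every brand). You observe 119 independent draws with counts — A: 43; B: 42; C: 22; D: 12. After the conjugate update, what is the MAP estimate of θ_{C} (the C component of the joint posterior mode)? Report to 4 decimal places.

0.1892

The Dirichlet prior is conjugate to the Multinomial likelihood: each posterior αⱼ = prior αⱼ + observed count nⱼ.
Posterior concentration: (46.1, 45.1, 25.1, 15.1), total = 131.4.
Joint mode component: (α_{C}−1)/(Σα−K) = 24.1/127.4 = 0.1892.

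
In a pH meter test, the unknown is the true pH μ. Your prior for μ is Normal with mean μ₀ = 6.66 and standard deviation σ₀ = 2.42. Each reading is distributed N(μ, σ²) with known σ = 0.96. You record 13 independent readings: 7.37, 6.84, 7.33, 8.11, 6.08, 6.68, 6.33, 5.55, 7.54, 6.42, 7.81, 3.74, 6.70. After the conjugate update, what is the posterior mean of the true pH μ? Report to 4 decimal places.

For Normal data with known variance σ², a Normal(μ₀, σ₀²) prior on μ is conjugate. Posterior precision = 1/σ₀² + n/σ²; posterior mean is the precision-weighted average of μ₀ and x̄.
Σxᵢ = 7.37 + 6.84 + 7.33 + 8.11 + 6.08 + 6.68 + 6.33 + 5.55 + 7.54 + 6.42 + 7.81 + 3.74 + 6.70 = 86.5, so n·x̄ = 86.5.
σ₀² = 2.42² = 5.8564, σ² = 0.96² = 0.9216; σ² + n·σ₀² = 0.9216 + 13·5.8564 = 77.0548.
Posterior mean = (μ₀/σ₀² + n·x̄/σ²)/(1/σ₀² + n/σ²) = (σ²·μ₀ + σ₀²·n·x̄)/(σ² + n·σ₀²) = (0.9216·6.66 + 5.8564·86.5)/77.0548 = 512.716456/77.0548 = 6.6539.

6.6539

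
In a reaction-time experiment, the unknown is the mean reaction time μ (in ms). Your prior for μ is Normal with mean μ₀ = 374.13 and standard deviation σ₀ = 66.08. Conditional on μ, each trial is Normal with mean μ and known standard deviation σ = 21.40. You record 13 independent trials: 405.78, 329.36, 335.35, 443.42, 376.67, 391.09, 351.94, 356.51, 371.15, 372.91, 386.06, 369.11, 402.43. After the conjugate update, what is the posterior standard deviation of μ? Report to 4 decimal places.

5.9115

For Normal data with known variance σ², a Normal(μ₀, σ₀²) prior on μ is conjugate. Posterior precision = 1/σ₀² + n/σ²; posterior mean is the precision-weighted average of μ₀ and x̄.
σ₀² = 66.08² = 4366.5664, σ² = 21.40² = 457.96; σ² + n·σ₀² = 457.96 + 13·4366.5664 = 57223.3232.
Posterior precision = 1/σ₀² + n/σ² = 1/4366.5664 + 13/457.96 = (σ² + n·σ₀²)/(σ₀²σ²) = 57223.3232/(4366.5664·457.96); posterior variance σₙ² = σ₀²σ²/(σ² + n·σ₀²) = 4366.5664·457.96/57223.3232 = 34.945764.
Posterior SD = √σₙ² = √(4366.5664·457.96/57223.3232) = 5.9115.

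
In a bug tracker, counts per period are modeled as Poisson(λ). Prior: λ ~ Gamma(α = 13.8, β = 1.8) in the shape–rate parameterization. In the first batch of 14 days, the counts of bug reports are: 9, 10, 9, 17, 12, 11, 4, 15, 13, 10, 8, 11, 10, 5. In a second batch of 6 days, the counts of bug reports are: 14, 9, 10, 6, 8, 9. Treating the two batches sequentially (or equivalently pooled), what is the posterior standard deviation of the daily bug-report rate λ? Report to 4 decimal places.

0.6707

With a Gamma(shape α, rate β) prior, the Poisson likelihood is conjugate: the posterior is Gamma(α + ΣXᵢ, β + n).
Batch 1: sum of counts S = 144 over n = 14 days.
After batch 1: Gamma(α+S, β+n) = Gamma(13.8+144, 1.8+14) = Gamma(157.8, 15.8).
Batch 2: sum of counts S = 56 over n = 6 days.
After batch 2: Gamma(α+S, β+n) = Gamma(157.8+56, 15.8+6) = Gamma(213.8, 21.8).
SD = √α/β = √213.8/21.8 = 0.6707.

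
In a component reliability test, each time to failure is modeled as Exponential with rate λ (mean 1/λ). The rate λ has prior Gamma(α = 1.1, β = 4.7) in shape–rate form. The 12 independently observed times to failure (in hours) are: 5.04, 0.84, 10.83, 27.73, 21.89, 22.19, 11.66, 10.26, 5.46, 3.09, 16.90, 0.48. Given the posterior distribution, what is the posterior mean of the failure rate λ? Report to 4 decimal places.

With a Gamma(shape α, rate β) prior on the exponential rate λ, the posterior after n observations with total T = Σxᵢ is Gamma(α+n, β+T).
Sum of observations T = 136.37 hours; n = 12.
Posterior: Gamma(1.1+12, 4.7+136.37) = Gamma(13.1, 141.07).
Posterior mean of λ = α/β = 13.1/141.07 = 0.0929.

0.0929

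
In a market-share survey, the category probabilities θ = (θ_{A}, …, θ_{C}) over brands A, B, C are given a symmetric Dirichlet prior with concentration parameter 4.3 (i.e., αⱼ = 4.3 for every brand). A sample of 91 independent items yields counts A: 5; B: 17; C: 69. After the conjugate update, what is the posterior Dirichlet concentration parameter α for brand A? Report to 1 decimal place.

9.3

The Dirichlet prior is conjugate to the Multinomial likelihood: each posterior αⱼ = prior αⱼ + observed count nⱼ.
Posterior concentration: (9.3, 21.3, 73.3), total = 103.9.
α_{A} = 4.3 + 5 = 9.3.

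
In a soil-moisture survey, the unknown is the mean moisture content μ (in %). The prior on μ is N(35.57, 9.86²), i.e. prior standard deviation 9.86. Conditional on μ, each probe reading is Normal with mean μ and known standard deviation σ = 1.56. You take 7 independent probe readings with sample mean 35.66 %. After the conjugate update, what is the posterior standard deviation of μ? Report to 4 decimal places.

0.5886

For Normal data with known variance σ², a Normal(μ₀, σ₀²) prior on μ is conjugate. Posterior precision = 1/σ₀² + n/σ²; posterior mean is the precision-weighted average of μ₀ and x̄.
σ₀² = 9.86² = 97.2196, σ² = 1.56² = 2.4336; σ² + n·σ₀² = 2.4336 + 7·97.2196 = 682.9708.
Posterior precision = 1/σ₀² + n/σ² = 1/97.2196 + 7/2.4336 = (σ² + n·σ₀²)/(σ₀²σ²) = 682.9708/(97.2196·2.4336); posterior variance σₙ² = σ₀²σ²/(σ² + n·σ₀²) = 97.2196·2.4336/682.9708 = 0.346418.
Posterior SD = √σₙ² = √(97.2196·2.4336/682.9708) = 0.5886.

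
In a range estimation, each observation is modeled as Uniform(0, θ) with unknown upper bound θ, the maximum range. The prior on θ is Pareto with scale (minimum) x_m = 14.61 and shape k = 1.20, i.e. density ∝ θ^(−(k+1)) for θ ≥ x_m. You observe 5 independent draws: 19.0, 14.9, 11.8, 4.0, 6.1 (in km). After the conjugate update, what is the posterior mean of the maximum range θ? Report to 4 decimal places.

22.6538

A Pareto(scale x_m, shape k) prior on the upper bound θ of Uniform(0, θ) is conjugate: posterior is Pareto(max(x_m, max xᵢ), k + n).
Sample maximum = 19.0; prior scale x_m = 14.61 → posterior scale = max = 19.00.
Posterior shape = 1.20 + 5 = 6.20.
E[θ|data] = k·x_m/(k−1) = 6.20·19.00/5.20 = 22.6538.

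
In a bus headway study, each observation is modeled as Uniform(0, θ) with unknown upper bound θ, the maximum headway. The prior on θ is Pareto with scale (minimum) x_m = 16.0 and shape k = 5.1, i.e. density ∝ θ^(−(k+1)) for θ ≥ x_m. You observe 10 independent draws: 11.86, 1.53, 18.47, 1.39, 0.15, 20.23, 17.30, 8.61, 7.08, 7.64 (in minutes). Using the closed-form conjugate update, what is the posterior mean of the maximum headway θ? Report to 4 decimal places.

21.6648

A Pareto(scale x_m, shape k) prior on the upper bound θ of Uniform(0, θ) is conjugate: posterior is Pareto(max(x_m, max xᵢ), k + n).
Sample maximum = 20.23; prior scale x_m = 16.0 → posterior scale = max = 20.23.
Posterior shape = 5.1 + 10 = 15.1.
E[θ|data] = k·x_m/(k−1) = 15.1·20.23/14.1 = 21.6648.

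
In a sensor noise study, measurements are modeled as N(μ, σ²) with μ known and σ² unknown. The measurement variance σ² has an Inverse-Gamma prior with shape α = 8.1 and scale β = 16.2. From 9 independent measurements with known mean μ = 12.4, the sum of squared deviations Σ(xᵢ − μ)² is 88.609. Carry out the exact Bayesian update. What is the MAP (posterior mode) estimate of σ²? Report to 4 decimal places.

4.4489

With known mean μ and an Inverse-Gamma(α, β) prior on σ², the Normal likelihood is conjugate: posterior is Inv-Gamma(α + n/2, β + Σ(xᵢ−μ)²/2).
Posterior: Inv-Gamma(8.1 + 9/2, 16.2 + 88.609/2) = Inv-Gamma(12.60, 60.5045).
Mode = β/(α+1) = 60.5045/13.60 = 4.4489.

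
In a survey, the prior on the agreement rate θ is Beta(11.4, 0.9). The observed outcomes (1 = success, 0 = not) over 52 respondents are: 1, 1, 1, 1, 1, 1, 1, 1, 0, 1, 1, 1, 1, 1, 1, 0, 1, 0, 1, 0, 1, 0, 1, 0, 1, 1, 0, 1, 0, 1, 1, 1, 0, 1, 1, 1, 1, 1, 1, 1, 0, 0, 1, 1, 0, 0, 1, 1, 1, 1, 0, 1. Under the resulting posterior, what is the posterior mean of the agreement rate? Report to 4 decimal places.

0.7683

The Beta prior is conjugate to a Binomial/Bernoulli likelihood; the update adds successes to α and failures to β.
Posterior: Beta(α+k, β+n−k) = Beta(11.4+38, 0.9+14) = Beta(49.4, 14.9).
Posterior mean = α/(α+β) = 49.4/64.3 = 0.7683.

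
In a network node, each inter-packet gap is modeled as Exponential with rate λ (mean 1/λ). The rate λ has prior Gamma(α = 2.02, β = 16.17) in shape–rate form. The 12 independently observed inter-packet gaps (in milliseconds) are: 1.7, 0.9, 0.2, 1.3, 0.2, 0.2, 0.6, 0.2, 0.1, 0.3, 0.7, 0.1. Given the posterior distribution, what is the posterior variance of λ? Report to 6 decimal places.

0.027280

With a Gamma(shape α, rate β) prior on the exponential rate λ, the posterior after n observations with total T = Σxᵢ is Gamma(α+n, β+T).
Sum of observations T = 6.5 milliseconds; n = 12.
Posterior: Gamma(2.02+12, 16.17+6.5) = Gamma(14.02, 22.67).
Var = α/β² = 0.027280.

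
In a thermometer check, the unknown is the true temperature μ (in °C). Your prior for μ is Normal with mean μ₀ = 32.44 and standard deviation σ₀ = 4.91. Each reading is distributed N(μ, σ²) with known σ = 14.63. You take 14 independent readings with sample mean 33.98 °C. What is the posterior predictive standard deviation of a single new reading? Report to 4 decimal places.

14.9463

For Normal data with known variance σ², a Normal(μ₀, σ₀²) prior on μ is conjugate. Posterior precision = 1/σ₀² + n/σ²; posterior mean is the precision-weighted average of μ₀ and x̄.
σ₀² = 4.91² = 24.1081, σ² = 14.63² = 214.0369; σ² + n·σ₀² = 214.0369 + 14·24.1081 = 551.5503.
Posterior precision = 1/σ₀² + n/σ² = 1/24.1081 + 14/214.0369 = (σ² + n·σ₀²)/(σ₀²σ²) = 551.5503/(24.1081·214.0369); posterior variance σₙ² = σ₀²σ²/(σ² + n·σ₀²) = 24.1081·214.0369/551.5503 = 9.355489.
Predictive variance for one new observation = σₙ² + σ² = 24.1081·214.0369/551.5503 + 214.0369 = σ²·(σ₀² + 551.5503)/551.5503 = 214.0369·575.6584/551.5503 = 223.392389; SD = √(214.0369·575.6584/551.5503) = 14.9463.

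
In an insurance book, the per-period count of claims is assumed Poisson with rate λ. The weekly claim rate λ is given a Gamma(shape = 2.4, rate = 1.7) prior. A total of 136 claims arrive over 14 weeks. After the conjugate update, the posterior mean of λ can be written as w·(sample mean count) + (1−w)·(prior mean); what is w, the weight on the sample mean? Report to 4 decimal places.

0.8917

With a Gamma(shape α, rate β) prior, the Poisson likelihood is conjugate: the posterior is Gamma(α + ΣXᵢ, β + n).
Posterior mean = (α₀+S)/(β₀+n) = [n/(β₀+n)]·(S/n) + [β₀/(β₀+n)]·(α₀/β₀), so only n and β₀ enter the weight.
Weight on data w = n/(β₀+n) = 14/(1.7+14) = 14/15.7 = 0.8917.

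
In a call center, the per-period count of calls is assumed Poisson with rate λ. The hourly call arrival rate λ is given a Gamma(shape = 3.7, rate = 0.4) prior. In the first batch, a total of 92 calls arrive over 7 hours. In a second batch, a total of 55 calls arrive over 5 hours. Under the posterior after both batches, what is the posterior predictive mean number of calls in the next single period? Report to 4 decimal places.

With a Gamma(shape α, rate β) prior, the Poisson likelihood is conjugate: the posterior is Gamma(α + ΣXᵢ, β + n).
After batch 1: Gamma(α+S, β+n) = Gamma(3.7+92, 0.4+7) = Gamma(95.7, 7.4).
After batch 2: Gamma(α+S, β+n) = Gamma(95.7+55, 7.4+5) = Gamma(150.7, 12.4).
The predictive distribution for one future period is NegBinom with mean α/β = 12.1532.

12.1532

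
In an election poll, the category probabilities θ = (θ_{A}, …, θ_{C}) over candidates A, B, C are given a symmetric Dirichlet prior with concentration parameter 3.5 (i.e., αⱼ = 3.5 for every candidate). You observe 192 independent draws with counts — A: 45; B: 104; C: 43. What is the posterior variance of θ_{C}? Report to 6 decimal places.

The Dirichlet prior is conjugate to the Multinomial likelihood: each posterior αⱼ = prior αⱼ + observed count nⱼ.
Posterior concentration: (48.5, 107.5, 46.5), total = 202.5.
Var[θ_j] = α_j(Σα−α_j)/((Σα)²(Σα+1)) = 46.5·156.0/(202.5²·203.5) = 0.000869.

0.000869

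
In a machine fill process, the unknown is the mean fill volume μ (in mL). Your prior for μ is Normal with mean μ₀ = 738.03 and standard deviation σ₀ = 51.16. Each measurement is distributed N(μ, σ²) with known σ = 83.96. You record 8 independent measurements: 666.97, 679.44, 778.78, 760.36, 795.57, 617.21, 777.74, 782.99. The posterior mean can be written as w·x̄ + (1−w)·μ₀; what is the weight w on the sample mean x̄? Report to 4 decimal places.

0.7481

For Normal data with known variance σ², a Normal(μ₀, σ₀²) prior on μ is conjugate. Posterior precision = 1/σ₀² + n/σ²; posterior mean is the precision-weighted average of μ₀ and x̄.
σ₀² = 51.16² = 2617.3456, σ² = 83.96² = 7049.2816. Prior precision 1/σ₀² = 1/2617.3456; data precision n/σ² = 8/7049.2816.
w = (n/σ²)/(1/σ₀² + n/σ²) = n·σ₀²/(σ² + n·σ₀²) = 8·2617.3456/(7049.2816 + 8·2617.3456) = 20938.7648/27988.0464 = 0.7481.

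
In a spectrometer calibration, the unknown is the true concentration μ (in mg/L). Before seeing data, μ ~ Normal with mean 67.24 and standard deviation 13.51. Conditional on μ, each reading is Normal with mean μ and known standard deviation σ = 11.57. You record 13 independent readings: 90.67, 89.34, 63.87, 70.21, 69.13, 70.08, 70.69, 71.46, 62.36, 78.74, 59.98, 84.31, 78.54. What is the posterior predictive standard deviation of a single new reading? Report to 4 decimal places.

11.9838

For Normal data with known variance σ², a Normal(μ₀, σ₀²) prior on μ is conjugate. Posterior precision = 1/σ₀² + n/σ²; posterior mean is the precision-weighted average of μ₀ and x̄.
σ₀² = 13.51² = 182.5201, σ² = 11.57² = 133.8649; σ² + n·σ₀² = 133.8649 + 13·182.5201 = 2506.6262.
Posterior precision = 1/σ₀² + n/σ² = 1/182.5201 + 13/133.8649 = (σ² + n·σ₀²)/(σ₀²σ²) = 2506.6262/(182.5201·133.8649); posterior variance σₙ² = σ₀²σ²/(σ² + n·σ₀²) = 182.5201·133.8649/2506.6262 = 9.747379.
Predictive variance for one new observation = σₙ² + σ² = 182.5201·133.8649/2506.6262 + 133.8649 = σ²·(σ₀² + 2506.6262)/2506.6262 = 133.8649·2689.1463/2506.6262 = 143.612279; SD = √(133.8649·2689.1463/2506.6262) = 11.9838.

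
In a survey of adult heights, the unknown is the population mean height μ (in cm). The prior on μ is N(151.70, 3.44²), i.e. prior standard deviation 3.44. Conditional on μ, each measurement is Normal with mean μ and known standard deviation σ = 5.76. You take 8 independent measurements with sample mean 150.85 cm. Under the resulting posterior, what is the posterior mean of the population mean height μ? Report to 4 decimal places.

For Normal data with known variance σ², a Normal(μ₀, σ₀²) prior on μ is conjugate. Posterior precision = 1/σ₀² + n/σ²; posterior mean is the precision-weighted average of μ₀ and x̄.
n·x̄ = 8·150.85 = 1206.8.
σ₀² = 3.44² = 11.8336, σ² = 5.76² = 33.1776; σ² + n·σ₀² = 33.1776 + 8·11.8336 = 127.8464.
Posterior mean = (μ₀/σ₀² + n·x̄/σ²)/(1/σ₀² + n/σ²) = (σ²·μ₀ + σ₀²·n·x̄)/(σ² + n·σ₀²) = (33.1776·151.70 + 11.8336·1206.8)/127.8464 = 19313.8304/127.8464 = 151.0706.

151.0706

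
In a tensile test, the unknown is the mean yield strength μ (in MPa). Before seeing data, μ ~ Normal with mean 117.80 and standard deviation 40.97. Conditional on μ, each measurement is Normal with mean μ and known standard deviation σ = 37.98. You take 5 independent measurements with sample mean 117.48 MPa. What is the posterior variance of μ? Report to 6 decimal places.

246.183714

For Normal data with known variance σ², a Normal(μ₀, σ₀²) prior on μ is conjugate. Posterior precision = 1/σ₀² + n/σ²; posterior mean is the precision-weighted average of μ₀ and x̄.
σ₀² = 40.97² = 1678.5409, σ² = 37.98² = 1442.4804; σ² + n·σ₀² = 1442.4804 + 5·1678.5409 = 9835.1849.
Posterior precision = 1/σ₀² + n/σ² = 1/1678.5409 + 5/1442.4804 = (σ² + n·σ₀²)/(σ₀²σ²) = 9835.1849/(1678.5409·1442.4804); posterior variance σₙ² = σ₀²σ²/(σ² + n·σ₀²) = 1678.5409·1442.4804/9835.1849 = 246.183714.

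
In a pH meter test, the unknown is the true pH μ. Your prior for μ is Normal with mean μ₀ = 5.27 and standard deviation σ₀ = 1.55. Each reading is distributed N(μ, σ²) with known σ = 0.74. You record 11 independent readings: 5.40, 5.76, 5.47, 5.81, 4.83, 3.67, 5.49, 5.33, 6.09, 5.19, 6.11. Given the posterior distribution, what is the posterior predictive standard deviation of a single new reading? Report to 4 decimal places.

For Normal data with known variance σ², a Normal(μ₀, σ₀²) prior on μ is conjugate. Posterior precision = 1/σ₀² + n/σ²; posterior mean is the precision-weighted average of μ₀ and x̄.
σ₀² = 1.55² = 2.4025, σ² = 0.74² = 0.5476; σ² + n·σ₀² = 0.5476 + 11·2.4025 = 26.9751.
Posterior precision = 1/σ₀² + n/σ² = 1/2.4025 + 11/0.5476 = (σ² + n·σ₀²)/(σ₀²σ²) = 26.9751/(2.4025·0.5476); posterior variance σₙ² = σ₀²σ²/(σ² + n·σ₀²) = 2.4025·0.5476/26.9751 = 0.048771.
Predictive variance for one new observation = σₙ² + σ² = 2.4025·0.5476/26.9751 + 0.5476 = σ²·(σ₀² + 26.9751)/26.9751 = 0.5476·29.3776/26.9751 = 0.596371; SD = √(0.5476·29.3776/26.9751) = 0.7723.

0.7723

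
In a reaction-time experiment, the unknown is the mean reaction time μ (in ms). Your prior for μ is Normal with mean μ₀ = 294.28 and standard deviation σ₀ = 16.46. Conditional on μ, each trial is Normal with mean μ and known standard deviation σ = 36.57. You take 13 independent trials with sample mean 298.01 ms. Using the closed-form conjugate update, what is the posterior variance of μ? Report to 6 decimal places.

For Normal data with known variance σ², a Normal(μ₀, σ₀²) prior on μ is conjugate. Posterior precision = 1/σ₀² + n/σ²; posterior mean is the precision-weighted average of μ₀ and x̄.
σ₀² = 16.46² = 270.9316, σ² = 36.57² = 1337.3649; σ² + n·σ₀² = 1337.3649 + 13·270.9316 = 4859.4757.
Posterior precision = 1/σ₀² + n/σ² = 1/270.9316 + 13/1337.3649 = (σ² + n·σ₀²)/(σ₀²σ²) = 4859.4757/(270.9316·1337.3649); posterior variance σₙ² = σ₀²σ²/(σ² + n·σ₀²) = 270.9316·1337.3649/4859.4757 = 74.562450.

74.562450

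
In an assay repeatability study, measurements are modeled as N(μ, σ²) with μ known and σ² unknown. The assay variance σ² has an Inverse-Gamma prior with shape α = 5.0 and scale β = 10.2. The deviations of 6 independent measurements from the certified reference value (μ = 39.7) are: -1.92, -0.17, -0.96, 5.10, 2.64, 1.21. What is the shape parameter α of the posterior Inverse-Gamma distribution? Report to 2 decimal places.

With known mean μ and an Inverse-Gamma(α, β) prior on σ², the Normal likelihood is conjugate: posterior is Inv-Gamma(α + n/2, β + Σ(xᵢ−μ)²/2).
Σ(xᵢ−μ)² = (-1.92)² + (-0.17)² + (-0.96)² + (5.10)² + (2.64)² + (1.21)² = 39.0806.
Posterior: Inv-Gamma(5.0 + 6/2, 10.2 + 39.0806/2) = Inv-Gamma(8.00, 29.74030).
Posterior α = 8.00.

8.00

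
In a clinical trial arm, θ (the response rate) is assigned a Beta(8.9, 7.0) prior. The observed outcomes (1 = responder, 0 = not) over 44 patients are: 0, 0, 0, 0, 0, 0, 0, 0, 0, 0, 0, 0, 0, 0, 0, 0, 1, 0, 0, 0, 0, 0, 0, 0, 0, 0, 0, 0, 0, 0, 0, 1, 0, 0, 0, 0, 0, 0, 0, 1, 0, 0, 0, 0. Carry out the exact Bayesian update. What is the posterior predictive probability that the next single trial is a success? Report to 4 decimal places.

0.1987

The Beta prior is conjugate to a Binomial/Bernoulli likelihood; the update adds successes to α and failures to β.
Posterior: Beta(α+k, β+n−k) = Beta(8.9+3, 7.0+41) = Beta(11.9, 48.0).
For a single future Bernoulli trial, P(success | data) = α/(α+β) = 0.1987.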